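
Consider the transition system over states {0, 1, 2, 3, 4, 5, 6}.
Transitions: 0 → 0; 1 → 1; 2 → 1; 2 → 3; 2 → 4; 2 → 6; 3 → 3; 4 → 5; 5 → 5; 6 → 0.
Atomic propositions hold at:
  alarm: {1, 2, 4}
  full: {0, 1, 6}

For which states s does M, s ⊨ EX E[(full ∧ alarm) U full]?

Sat(full ∧ alarm) = {1}
E[(full ∧ alarm) U full]: least fixpoint, start Z0 = Sat(full) = {0, 1, 6}, add states in Sat(full ∧ alarm) with some successor in Z. Already a fixed point.
Sat(E[(full ∧ alarm) U full]) = {0, 1, 6}
Sat(EX E[(full ∧ alarm) U full]) = {s : some successor in {0, 1, 6}} = {0, 1, 2, 6}

{0, 1, 2, 6}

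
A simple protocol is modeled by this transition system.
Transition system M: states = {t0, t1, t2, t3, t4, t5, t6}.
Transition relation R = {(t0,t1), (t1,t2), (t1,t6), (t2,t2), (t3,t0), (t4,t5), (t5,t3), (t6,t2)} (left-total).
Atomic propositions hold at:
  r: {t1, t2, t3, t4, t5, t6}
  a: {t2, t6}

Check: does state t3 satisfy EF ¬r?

Sat(¬r) = {t0}
EF ¬r: least fixpoint, start Z0 = {t0}, add states with some successor in Z. Z1 = {t0, t3}; Z2 = {t0, t3, t5}; Z3 = {t0, t3, t4, t5}; fixed.
Sat(EF ¬r) = {t0, t3, t4, t5}
t3 ∈ Sat(EF ¬r) = {t0, t3, t4, t5}, so the formula holds at t3.

Yes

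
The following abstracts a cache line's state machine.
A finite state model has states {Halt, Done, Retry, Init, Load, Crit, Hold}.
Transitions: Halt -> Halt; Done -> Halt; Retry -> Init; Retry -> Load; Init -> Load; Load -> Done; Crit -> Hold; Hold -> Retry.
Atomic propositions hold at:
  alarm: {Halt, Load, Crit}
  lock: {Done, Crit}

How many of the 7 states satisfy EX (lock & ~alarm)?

Sat(~alarm) = {Done, Retry, Init, Hold}
Sat(lock & ~alarm) = {Done}
Sat(EX (lock & ~alarm)) = {s : some successor in {Done}} = {Load}
|Sat(EX (lock & ~alarm))| = |{Load}| = 1.

1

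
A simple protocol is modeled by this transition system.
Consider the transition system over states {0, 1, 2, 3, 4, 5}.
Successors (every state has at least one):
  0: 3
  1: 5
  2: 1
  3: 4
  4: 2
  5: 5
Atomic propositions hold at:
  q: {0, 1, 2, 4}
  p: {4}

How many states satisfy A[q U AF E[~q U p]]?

Sat(~q) = {3, 5}
E[~q U p]: least fixpoint, start Z0 = Sat(p) = {4}, add states in Sat(~q) with some successor in Z. Z1 = {3, 4}; fixed.
Sat(E[~q U p]) = {3, 4}
AF E[~q U p]: least fixpoint, start Z0 = {3, 4}, add states with every successor in Z. Z1 = {0, 3, 4}; fixed.
Sat(AF E[~q U p]) = {0, 3, 4}
A[q U AF E[~q U p]]: least fixpoint, start Z0 = Sat(AF E[~q U p]) = {0, 3, 4}, add states in Sat(q) with every successor in Z. Already a fixed point.
Sat(A[q U AF E[~q U p]]) = {0, 3, 4}
|Sat(A[q U AF E[~q U p]])| = |{0, 3, 4}| = 3.

3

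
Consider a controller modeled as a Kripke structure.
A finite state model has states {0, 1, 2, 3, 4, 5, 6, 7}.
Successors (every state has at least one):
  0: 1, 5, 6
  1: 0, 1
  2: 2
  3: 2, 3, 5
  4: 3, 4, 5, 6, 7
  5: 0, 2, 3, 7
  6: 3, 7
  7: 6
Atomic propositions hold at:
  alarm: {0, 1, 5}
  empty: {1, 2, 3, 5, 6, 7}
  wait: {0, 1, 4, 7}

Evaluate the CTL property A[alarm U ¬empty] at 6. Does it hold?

Sat(¬empty) = {0, 4}
A[alarm U ¬empty]: least fixpoint, start Z0 = Sat(¬empty) = {0, 4}, add states in Sat(alarm) with every successor in Z. Already a fixed point.
Sat(A[alarm U ¬empty]) = {0, 4}
6 ∉ Sat(A[alarm U ¬empty]) = {0, 4}, so the formula does not hold at 6.

No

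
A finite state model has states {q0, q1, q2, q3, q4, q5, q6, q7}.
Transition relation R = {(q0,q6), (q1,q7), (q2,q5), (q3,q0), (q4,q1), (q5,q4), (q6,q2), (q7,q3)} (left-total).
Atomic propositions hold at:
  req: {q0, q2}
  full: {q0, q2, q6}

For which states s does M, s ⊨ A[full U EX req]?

Sat(EX req) = {s : some successor in {q0, q2}} = {q3, q6}
A[full U EX req]: least fixpoint, start Z0 = Sat(EX req) = {q3, q6}, add states in Sat(full) with every successor in Z. Z1 = {q0, q3, q6}; fixed.
Sat(A[full U EX req]) = {q0, q3, q6}

{q0, q3, q6}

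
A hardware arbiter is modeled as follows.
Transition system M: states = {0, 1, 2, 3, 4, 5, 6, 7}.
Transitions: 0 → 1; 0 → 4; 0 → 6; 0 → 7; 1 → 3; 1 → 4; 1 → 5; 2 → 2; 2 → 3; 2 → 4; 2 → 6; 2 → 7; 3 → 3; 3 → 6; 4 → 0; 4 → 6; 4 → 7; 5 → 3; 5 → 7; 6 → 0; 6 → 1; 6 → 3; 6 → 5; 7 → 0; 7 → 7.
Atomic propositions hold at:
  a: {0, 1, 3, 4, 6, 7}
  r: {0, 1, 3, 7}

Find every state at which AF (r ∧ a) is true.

Sat(r ∧ a) = {0, 1, 3, 7}
AF (r ∧ a): least fixpoint, start Z0 = {0, 1, 3, 7}, add states with every successor in Z. Z1 = {0, 1, 3, 5, 7}; Z2 = {0, 1, 3, 5, 6, 7}; Z3 = {0, 1, 3, 4, 5, 6, 7}; fixed.
Sat(AF (r ∧ a)) = {0, 1, 3, 4, 5, 6, 7}

{0, 1, 3, 4, 5, 6, 7}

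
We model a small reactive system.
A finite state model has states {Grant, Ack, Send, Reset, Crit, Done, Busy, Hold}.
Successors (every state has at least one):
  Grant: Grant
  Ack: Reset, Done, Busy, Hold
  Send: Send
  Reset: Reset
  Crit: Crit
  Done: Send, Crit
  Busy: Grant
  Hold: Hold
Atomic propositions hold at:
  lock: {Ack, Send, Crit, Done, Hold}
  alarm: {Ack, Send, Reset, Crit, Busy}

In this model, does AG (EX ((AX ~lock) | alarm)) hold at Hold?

Sat(~lock) = {Grant, Reset, Busy}
Sat(AX ~lock) = {s : every successor in {Grant, Reset, Busy}} = {Grant, Reset, Busy}
Sat((AX ~lock) | alarm) = {Grant, Ack, Send, Reset, Crit, Busy}
Sat(EX ((AX ~lock) | alarm)) = {s : some successor in {Grant, Ack, Send, Reset, Crit, Busy}} = {Grant, Ack, Send, Reset, Crit, Done, Busy}
AG (EX ((AX ~lock) | alarm)): greatest fixpoint, start Z0 = {Grant, Ack, Send, Reset, Crit, Done, Busy}, keep only states in Sat with every successor in Z. Z1 = {Grant, Send, Reset, Crit, Done, Busy}; fixed.
Sat(AG (EX ((AX ~lock) | alarm))) = {Grant, Send, Reset, Crit, Done, Busy}
Hold ∉ Sat(AG (EX ((AX ~lock) | alarm))) = {Grant, Send, Reset, Crit, Done, Busy}, so the formula does not hold at Hold.

No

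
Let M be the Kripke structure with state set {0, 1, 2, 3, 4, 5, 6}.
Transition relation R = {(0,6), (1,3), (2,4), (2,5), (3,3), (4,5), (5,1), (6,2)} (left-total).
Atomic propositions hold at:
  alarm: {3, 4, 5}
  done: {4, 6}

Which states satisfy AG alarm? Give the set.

AG alarm: greatest fixpoint, start Z0 = {3, 4, 5}, keep only states in Sat with every successor in Z. Z1 = {3, 4}; Z2 = {3}; fixed.
Sat(AG alarm) = {3}

{3}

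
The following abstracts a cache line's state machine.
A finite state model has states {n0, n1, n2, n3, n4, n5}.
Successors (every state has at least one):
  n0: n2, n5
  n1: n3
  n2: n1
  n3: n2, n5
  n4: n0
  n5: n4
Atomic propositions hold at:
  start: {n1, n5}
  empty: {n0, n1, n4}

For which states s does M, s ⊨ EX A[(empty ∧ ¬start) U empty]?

{n2, n4, n5}

Sat(¬start) = {n0, n2, n3, n4}
Sat(empty ∧ ¬start) = {n0, n4}
A[(empty ∧ ¬start) U empty]: least fixpoint, start Z0 = Sat(empty) = {n0, n1, n4}, add states in Sat(empty ∧ ¬start) with every successor in Z. Already a fixed point.
Sat(A[(empty ∧ ¬start) U empty]) = {n0, n1, n4}
Sat(EX A[(empty ∧ ¬start) U empty]) = {s : some successor in {n0, n1, n4}} = {n2, n4, n5}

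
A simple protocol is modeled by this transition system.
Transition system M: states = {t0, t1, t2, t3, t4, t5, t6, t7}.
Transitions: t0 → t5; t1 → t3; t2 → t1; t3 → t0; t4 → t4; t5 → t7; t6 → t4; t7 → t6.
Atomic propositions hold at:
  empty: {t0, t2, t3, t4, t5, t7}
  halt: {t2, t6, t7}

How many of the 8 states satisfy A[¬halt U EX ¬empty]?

6

Sat(¬halt) = {t0, t1, t3, t4, t5}
Sat(¬empty) = {t1, t6}
Sat(EX ¬empty) = {s : some successor in {t1, t6}} = {t2, t7}
A[¬halt U EX ¬empty]: least fixpoint, start Z0 = Sat(EX ¬empty) = {t2, t7}, add states in Sat(¬halt) with every successor in Z. Z1 = {t2, t5, t7}; Z2 = {t0, t2, t5, t7}; Z3 = {t0, t2, t3, t5, t7}; Z4 = {t0, t1, t2, t3, t5, t7}; fixed.
Sat(A[¬halt U EX ¬empty]) = {t0, t1, t2, t3, t5, t7}
|Sat(A[¬halt U EX ¬empty])| = |{t0, t1, t2, t3, t5, t7}| = 6.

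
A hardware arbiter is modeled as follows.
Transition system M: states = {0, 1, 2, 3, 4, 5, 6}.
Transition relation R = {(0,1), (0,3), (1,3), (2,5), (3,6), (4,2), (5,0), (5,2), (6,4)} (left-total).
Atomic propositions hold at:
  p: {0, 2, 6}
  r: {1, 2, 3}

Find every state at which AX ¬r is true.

{2, 3, 6}

Sat(¬r) = {0, 4, 5, 6}
Sat(AX ¬r) = {s : every successor in {0, 4, 5, 6}} = {2, 3, 6}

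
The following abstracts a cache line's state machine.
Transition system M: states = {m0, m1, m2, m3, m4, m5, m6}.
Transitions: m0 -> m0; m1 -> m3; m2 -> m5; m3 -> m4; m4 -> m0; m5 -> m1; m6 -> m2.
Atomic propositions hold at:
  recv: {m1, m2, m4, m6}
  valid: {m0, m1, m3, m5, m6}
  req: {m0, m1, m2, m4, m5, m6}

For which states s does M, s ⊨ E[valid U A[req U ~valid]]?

{m1, m2, m3, m4, m5, m6}

Sat(~valid) = {m2, m4}
A[req U ~valid]: least fixpoint, start Z0 = Sat(~valid) = {m2, m4}, add states in Sat(req) with every successor in Z. Z1 = {m2, m4, m6}; fixed.
Sat(A[req U ~valid]) = {m2, m4, m6}
E[valid U A[req U ~valid]]: least fixpoint, start Z0 = Sat(A[req U ~valid]) = {m2, m4, m6}, add states in Sat(valid) with some successor in Z. Z1 = {m2, m3, m4, m6}; Z2 = {m1, m2, m3, m4, m6}; Z3 = {m1, m2, m3, m4, m5, m6}; fixed.
Sat(E[valid U A[req U ~valid]]) = {m1, m2, m3, m4, m5, m6}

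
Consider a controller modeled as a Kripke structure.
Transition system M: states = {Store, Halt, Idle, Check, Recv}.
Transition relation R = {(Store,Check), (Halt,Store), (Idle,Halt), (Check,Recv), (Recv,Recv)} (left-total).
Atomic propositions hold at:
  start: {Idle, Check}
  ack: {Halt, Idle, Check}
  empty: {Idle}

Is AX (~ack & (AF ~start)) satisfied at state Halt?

Sat(~ack) = {Store, Recv}
Sat(~start) = {Store, Halt, Recv}
AF ~start: least fixpoint, start Z0 = {Store, Halt, Recv}, add states with every successor in Z. Z1 = {Store, Halt, Idle, Check, Recv}; fixed.
Sat(AF ~start) = {Store, Halt, Idle, Check, Recv}
Sat(~ack & (AF ~start)) = {Store, Recv}
Sat(AX (~ack & (AF ~start))) = {s : every successor in {Store, Recv}} = {Halt, Check, Recv}
Halt ∈ Sat(AX (~ack & (AF ~start))) = {Halt, Check, Recv}, so the formula holds at Halt.

Yes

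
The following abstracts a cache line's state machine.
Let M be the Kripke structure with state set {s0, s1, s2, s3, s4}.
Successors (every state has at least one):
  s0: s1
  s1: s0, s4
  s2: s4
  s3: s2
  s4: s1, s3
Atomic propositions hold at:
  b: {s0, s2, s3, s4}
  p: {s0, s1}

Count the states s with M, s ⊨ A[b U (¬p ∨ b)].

4

Sat(¬p) = {s2, s3, s4}
Sat(¬p ∨ b) = {s0, s2, s3, s4}
A[b U (¬p ∨ b)]: least fixpoint, start Z0 = Sat((¬p ∨ b)) = {s0, s2, s3, s4}, add states in Sat(b) with every successor in Z. Already a fixed point.
Sat(A[b U (¬p ∨ b)]) = {s0, s2, s3, s4}
|Sat(A[b U (¬p ∨ b)])| = |{s0, s2, s3, s4}| = 4.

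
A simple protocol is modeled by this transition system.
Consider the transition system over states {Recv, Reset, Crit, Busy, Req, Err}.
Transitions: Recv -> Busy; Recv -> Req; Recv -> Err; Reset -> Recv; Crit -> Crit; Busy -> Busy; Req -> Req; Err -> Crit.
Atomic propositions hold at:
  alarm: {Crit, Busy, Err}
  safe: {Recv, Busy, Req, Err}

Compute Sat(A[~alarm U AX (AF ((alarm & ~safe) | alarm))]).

{Crit, Busy, Err}

Sat(~alarm) = {Recv, Reset, Req}
Sat(~safe) = {Reset, Crit}
Sat(alarm & ~safe) = {Crit}
Sat((alarm & ~safe) | alarm) = {Crit, Busy, Err}
AF ((alarm & ~safe) | alarm): least fixpoint, start Z0 = {Crit, Busy, Err}, add states with every successor in Z. Already a fixed point.
Sat(AF ((alarm & ~safe) | alarm)) = {Crit, Busy, Err}
Sat(AX (AF ((alarm & ~safe) | alarm))) = {s : every successor in {Crit, Busy, Err}} = {Crit, Busy, Err}
A[~alarm U AX (AF ((alarm & ~safe) | alarm))]: least fixpoint, start Z0 = Sat(AX (AF ((alarm & ~safe) | alarm))) = {Crit, Busy, Err}, add states in Sat(~alarm) with every successor in Z. Already a fixed point.
Sat(A[~alarm U AX (AF ((alarm & ~safe) | alarm))]) = {Crit, Busy, Err}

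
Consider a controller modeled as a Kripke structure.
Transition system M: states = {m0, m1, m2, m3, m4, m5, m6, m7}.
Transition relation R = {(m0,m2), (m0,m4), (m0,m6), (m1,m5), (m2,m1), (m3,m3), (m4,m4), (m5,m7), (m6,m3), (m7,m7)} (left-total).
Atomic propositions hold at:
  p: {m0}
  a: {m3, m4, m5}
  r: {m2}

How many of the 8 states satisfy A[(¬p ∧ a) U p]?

1

Sat(¬p) = {m1, m2, m3, m4, m5, m6, m7}
Sat(¬p ∧ a) = {m3, m4, m5}
A[(¬p ∧ a) U p]: least fixpoint, start Z0 = Sat(p) = {m0}, add states in Sat(¬p ∧ a) with every successor in Z. Already a fixed point.
Sat(A[(¬p ∧ a) U p]) = {m0}
|Sat(A[(¬p ∧ a) U p])| = |{m0}| = 1.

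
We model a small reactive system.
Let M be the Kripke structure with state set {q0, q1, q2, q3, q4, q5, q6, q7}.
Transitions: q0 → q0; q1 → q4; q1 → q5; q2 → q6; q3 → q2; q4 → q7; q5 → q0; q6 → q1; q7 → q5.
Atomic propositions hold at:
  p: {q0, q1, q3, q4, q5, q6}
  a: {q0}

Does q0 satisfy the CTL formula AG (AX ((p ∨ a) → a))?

Sat(p ∨ a) = {q0, q1, q3, q4, q5, q6}
Sat((p ∨ a) → a) = {q0, q2, q7}
Sat(AX ((p ∨ a) → a)) = {s : every successor in {q0, q2, q7}} = {q0, q3, q4, q5}
AG (AX ((p ∨ a) → a)): greatest fixpoint, start Z0 = {q0, q3, q4, q5}, keep only states in Sat with every successor in Z. Z1 = {q0, q5}; fixed.
Sat(AG (AX ((p ∨ a) → a))) = {q0, q5}
q0 ∈ Sat(AG (AX ((p ∨ a) → a))) = {q0, q5}, so the formula holds at q0.

Yes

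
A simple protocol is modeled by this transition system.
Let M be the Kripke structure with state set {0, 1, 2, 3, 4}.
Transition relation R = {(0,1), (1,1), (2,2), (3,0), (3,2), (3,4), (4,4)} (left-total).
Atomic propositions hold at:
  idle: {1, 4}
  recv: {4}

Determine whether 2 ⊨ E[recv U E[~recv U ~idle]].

Sat(~recv) = {0, 1, 2, 3}
Sat(~idle) = {0, 2, 3}
E[~recv U ~idle]: least fixpoint, start Z0 = Sat(~idle) = {0, 2, 3}, add states in Sat(~recv) with some successor in Z. Already a fixed point.
Sat(E[~recv U ~idle]) = {0, 2, 3}
E[recv U E[~recv U ~idle]]: least fixpoint, start Z0 = Sat(E[~recv U ~idle]) = {0, 2, 3}, add states in Sat(recv) with some successor in Z. Already a fixed point.
Sat(E[recv U E[~recv U ~idle]]) = {0, 2, 3}
2 ∈ Sat(E[recv U E[~recv U ~idle]]) = {0, 2, 3}, so the formula holds at 2.

Yes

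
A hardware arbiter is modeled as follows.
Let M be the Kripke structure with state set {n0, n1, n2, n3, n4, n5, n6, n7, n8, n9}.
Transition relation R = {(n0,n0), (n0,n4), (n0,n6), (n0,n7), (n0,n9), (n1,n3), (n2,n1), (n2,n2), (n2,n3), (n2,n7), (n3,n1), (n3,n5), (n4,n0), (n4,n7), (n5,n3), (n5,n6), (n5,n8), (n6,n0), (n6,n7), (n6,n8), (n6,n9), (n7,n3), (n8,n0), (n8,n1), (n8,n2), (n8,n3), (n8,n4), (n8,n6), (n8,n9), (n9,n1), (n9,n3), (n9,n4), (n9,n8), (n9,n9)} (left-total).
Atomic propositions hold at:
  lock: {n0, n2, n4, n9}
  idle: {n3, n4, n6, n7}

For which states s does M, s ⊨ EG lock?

EG lock: greatest fixpoint, start Z0 = {n0, n2, n4, n9}, keep only states in Sat with some successor in Z. Already a fixed point.
Sat(EG lock) = {n0, n2, n4, n9}

{n0, n2, n4, n9}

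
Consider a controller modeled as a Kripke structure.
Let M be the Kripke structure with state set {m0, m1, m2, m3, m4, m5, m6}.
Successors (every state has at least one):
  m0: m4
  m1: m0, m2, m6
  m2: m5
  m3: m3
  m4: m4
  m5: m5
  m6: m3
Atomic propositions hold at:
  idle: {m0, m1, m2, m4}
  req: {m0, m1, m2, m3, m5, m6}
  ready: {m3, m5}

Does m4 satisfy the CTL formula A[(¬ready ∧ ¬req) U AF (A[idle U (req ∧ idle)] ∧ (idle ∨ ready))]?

No

Sat(¬ready) = {m0, m1, m2, m4, m6}
Sat(¬req) = {m4}
Sat(¬ready ∧ ¬req) = {m4}
Sat(req ∧ idle) = {m0, m1, m2}
A[idle U (req ∧ idle)]: least fixpoint, start Z0 = Sat((req ∧ idle)) = {m0, m1, m2}, add states in Sat(idle) with every successor in Z. Already a fixed point.
Sat(A[idle U (req ∧ idle)]) = {m0, m1, m2}
Sat(idle ∨ ready) = {m0, m1, m2, m3, m4, m5}
Sat(A[idle U (req ∧ idle)] ∧ (idle ∨ ready)) = {m0, m1, m2}
AF (A[idle U (req ∧ idle)] ∧ (idle ∨ ready)): least fixpoint, start Z0 = {m0, m1, m2}, add states with every successor in Z. Already a fixed point.
Sat(AF (A[idle U (req ∧ idle)] ∧ (idle ∨ ready))) = {m0, m1, m2}
A[(¬ready ∧ ¬req) U AF (A[idle U (req ∧ idle)] ∧ (idle ∨ ready))]: least fixpoint, start Z0 = Sat(AF (A[idle U (req ∧ idle)] ∧ (idle ∨ ready))) = {m0, m1, m2}, add states in Sat(¬ready ∧ ¬req) with every successor in Z. Already a fixed point.
Sat(A[(¬ready ∧ ¬req) U AF (A[idle U (req ∧ idle)] ∧ (idle ∨ ready))]) = {m0, m1, m2}
m4 ∉ Sat(A[(¬ready ∧ ¬req) U AF (A[idle U (req ∧ idle)] ∧ (idle ∨ ready))]) = {m0, m1, m2}, so the formula does not hold at m4.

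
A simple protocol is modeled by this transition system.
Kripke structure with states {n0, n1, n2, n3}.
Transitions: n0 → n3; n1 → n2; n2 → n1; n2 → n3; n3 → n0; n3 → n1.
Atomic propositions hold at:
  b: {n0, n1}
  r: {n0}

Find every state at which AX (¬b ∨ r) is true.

{n0, n1}

Sat(¬b) = {n2, n3}
Sat(¬b ∨ r) = {n0, n2, n3}
Sat(AX (¬b ∨ r)) = {s : every successor in {n0, n2, n3}} = {n0, n1}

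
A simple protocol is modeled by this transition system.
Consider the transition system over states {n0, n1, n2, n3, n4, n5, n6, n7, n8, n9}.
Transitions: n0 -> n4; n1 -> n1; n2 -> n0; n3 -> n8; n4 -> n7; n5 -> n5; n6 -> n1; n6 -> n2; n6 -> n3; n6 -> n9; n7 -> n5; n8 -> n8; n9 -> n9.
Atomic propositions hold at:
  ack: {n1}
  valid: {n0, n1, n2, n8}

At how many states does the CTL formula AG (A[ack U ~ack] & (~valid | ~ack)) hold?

Sat(~ack) = {n0, n2, n3, n4, n5, n6, n7, n8, n9}
A[ack U ~ack]: least fixpoint, start Z0 = Sat(~ack) = {n0, n2, n3, n4, n5, n6, n7, n8, n9}, add states in Sat(ack) with every successor in Z. Already a fixed point.
Sat(A[ack U ~ack]) = {n0, n2, n3, n4, n5, n6, n7, n8, n9}
Sat(~valid) = {n3, n4, n5, n6, n7, n9}
Sat(~valid | ~ack) = {n0, n2, n3, n4, n5, n6, n7, n8, n9}
Sat(A[ack U ~ack] & (~valid | ~ack)) = {n0, n2, n3, n4, n5, n6, n7, n8, n9}
AG (A[ack U ~ack] & (~valid | ~ack)): greatest fixpoint, start Z0 = {n0, n2, n3, n4, n5, n6, n7, n8, n9}, keep only states in Sat with every successor in Z. Z1 = {n0, n2, n3, n4, n5, n7, n8, n9}; fixed.
Sat(AG (A[ack U ~ack] & (~valid | ~ack))) = {n0, n2, n3, n4, n5, n7, n8, n9}
|Sat(AG (A[ack U ~ack] & (~valid | ~ack)))| = |{n0, n2, n3, n4, n5, n7, n8, n9}| = 8.

8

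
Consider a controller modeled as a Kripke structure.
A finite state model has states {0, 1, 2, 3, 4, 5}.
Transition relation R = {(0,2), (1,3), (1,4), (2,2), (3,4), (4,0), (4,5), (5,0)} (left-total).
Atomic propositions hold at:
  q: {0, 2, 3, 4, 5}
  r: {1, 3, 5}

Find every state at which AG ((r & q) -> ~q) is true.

Sat(r & q) = {3, 5}
Sat(~q) = {1}
Sat((r & q) -> ~q) = {0, 1, 2, 4}
AG ((r & q) -> ~q): greatest fixpoint, start Z0 = {0, 1, 2, 4}, keep only states in Sat with every successor in Z. Z1 = {0, 2}; fixed.
Sat(AG ((r & q) -> ~q)) = {0, 2}

{0, 2}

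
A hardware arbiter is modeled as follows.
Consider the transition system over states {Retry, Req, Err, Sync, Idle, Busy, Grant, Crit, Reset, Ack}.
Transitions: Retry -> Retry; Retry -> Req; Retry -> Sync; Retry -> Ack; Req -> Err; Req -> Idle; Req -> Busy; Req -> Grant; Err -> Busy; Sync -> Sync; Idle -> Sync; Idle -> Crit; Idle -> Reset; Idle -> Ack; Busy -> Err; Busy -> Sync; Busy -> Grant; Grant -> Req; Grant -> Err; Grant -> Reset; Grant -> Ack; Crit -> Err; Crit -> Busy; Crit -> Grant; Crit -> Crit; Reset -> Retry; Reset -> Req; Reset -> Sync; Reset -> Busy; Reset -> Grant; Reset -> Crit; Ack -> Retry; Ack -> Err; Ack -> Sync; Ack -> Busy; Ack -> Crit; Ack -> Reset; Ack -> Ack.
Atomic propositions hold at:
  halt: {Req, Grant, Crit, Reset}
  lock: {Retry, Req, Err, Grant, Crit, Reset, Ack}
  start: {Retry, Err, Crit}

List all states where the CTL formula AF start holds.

{Retry, Err, Crit}

AF start: least fixpoint, start Z0 = {Retry, Err, Crit}, add states with every successor in Z. Already a fixed point.
Sat(AF start) = {Retry, Err, Crit}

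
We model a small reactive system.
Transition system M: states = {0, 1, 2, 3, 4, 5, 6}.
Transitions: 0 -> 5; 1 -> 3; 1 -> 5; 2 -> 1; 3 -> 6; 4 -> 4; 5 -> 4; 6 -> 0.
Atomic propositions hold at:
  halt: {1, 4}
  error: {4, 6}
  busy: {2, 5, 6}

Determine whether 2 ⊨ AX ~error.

Sat(~error) = {0, 1, 2, 3, 5}
Sat(AX ~error) = {s : every successor in {0, 1, 2, 3, 5}} = {0, 1, 2, 6}
2 ∈ Sat(AX ~error) = {0, 1, 2, 6}, so the formula holds at 2.

Yes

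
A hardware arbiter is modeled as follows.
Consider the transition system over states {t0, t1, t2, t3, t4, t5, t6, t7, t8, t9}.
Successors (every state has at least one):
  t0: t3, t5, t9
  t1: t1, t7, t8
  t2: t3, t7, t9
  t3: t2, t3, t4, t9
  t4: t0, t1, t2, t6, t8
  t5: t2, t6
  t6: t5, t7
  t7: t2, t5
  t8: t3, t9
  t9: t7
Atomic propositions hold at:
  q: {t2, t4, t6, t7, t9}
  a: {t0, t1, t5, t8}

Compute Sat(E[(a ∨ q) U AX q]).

{t0, t1, t2, t4, t5, t6, t7, t8, t9}

Sat(a ∨ q) = {t0, t1, t2, t4, t5, t6, t7, t8, t9}
Sat(AX q) = {s : every successor in {t2, t4, t6, t7, t9}} = {t5, t9}
E[(a ∨ q) U AX q]: least fixpoint, start Z0 = Sat(AX q) = {t5, t9}, add states in Sat(a ∨ q) with some successor in Z. Z1 = {t0, t2, t5, t6, t7, t8, t9}; Z2 = {t0, t1, t2, t4, t5, t6, t7, t8, t9}; fixed.
Sat(E[(a ∨ q) U AX q]) = {t0, t1, t2, t4, t5, t6, t7, t8, t9}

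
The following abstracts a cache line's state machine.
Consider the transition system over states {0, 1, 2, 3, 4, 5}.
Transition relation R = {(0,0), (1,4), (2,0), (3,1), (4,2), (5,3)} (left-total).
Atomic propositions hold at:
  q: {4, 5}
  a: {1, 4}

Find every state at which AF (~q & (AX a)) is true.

Sat(~q) = {0, 1, 2, 3}
Sat(AX a) = {s : every successor in {1, 4}} = {1, 3}
Sat(~q & (AX a)) = {1, 3}
AF (~q & (AX a)): least fixpoint, start Z0 = {1, 3}, add states with every successor in Z. Z1 = {1, 3, 5}; fixed.
Sat(AF (~q & (AX a))) = {1, 3, 5}

{1, 3, 5}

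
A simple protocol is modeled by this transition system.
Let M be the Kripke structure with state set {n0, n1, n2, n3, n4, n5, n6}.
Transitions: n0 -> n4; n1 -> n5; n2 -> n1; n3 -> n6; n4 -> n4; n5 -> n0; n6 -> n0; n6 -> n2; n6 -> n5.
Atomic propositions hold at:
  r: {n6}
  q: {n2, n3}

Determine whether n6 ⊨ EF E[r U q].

Yes

E[r U q]: least fixpoint, start Z0 = Sat(q) = {n2, n3}, add states in Sat(r) with some successor in Z. Z1 = {n2, n3, n6}; fixed.
Sat(E[r U q]) = {n2, n3, n6}
EF E[r U q]: least fixpoint, start Z0 = {n2, n3, n6}, add states with some successor in Z. Already a fixed point.
Sat(EF E[r U q]) = {n2, n3, n6}
n6 ∈ Sat(EF E[r U q]) = {n2, n3, n6}, so the formula holds at n6.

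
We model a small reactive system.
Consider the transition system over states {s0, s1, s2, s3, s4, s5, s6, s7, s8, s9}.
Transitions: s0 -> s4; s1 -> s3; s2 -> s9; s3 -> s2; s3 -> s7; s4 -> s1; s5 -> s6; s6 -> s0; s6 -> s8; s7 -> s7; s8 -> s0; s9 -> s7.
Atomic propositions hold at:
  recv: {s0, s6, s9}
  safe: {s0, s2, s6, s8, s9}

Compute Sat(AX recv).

Sat(AX recv) = {s : every successor in {s0, s6, s9}} = {s2, s5, s8}

{s2, s5, s8}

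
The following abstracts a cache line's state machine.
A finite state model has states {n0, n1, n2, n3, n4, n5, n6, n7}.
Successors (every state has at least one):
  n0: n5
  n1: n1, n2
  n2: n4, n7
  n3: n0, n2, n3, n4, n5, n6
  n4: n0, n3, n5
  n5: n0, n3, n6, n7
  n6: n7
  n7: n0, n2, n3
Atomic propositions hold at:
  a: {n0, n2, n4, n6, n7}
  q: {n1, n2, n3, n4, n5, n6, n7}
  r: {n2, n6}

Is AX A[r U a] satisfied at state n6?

A[r U a]: least fixpoint, start Z0 = Sat(a) = {n0, n2, n4, n6, n7}, add states in Sat(r) with every successor in Z. Already a fixed point.
Sat(A[r U a]) = {n0, n2, n4, n6, n7}
Sat(AX A[r U a]) = {s : every successor in {n0, n2, n4, n6, n7}} = {n2, n6}
n6 ∈ Sat(AX A[r U a]) = {n2, n6}, so the formula holds at n6.

Yes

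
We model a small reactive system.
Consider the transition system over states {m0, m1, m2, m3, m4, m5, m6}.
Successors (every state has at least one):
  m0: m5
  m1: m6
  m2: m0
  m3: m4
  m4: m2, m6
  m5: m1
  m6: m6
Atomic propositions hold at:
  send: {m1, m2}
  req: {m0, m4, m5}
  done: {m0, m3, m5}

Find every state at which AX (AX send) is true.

{m0}

Sat(AX send) = {s : every successor in {m1, m2}} = {m5}
Sat(AX (AX send)) = {s : every successor in {m5}} = {m0}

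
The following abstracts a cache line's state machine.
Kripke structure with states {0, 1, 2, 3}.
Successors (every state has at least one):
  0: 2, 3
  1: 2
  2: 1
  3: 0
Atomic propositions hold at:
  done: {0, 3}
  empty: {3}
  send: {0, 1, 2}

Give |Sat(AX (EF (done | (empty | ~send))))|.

1

Sat(~send) = {3}
Sat(empty | ~send) = {3}
Sat(done | (empty | ~send)) = {0, 3}
EF (done | (empty | ~send)): least fixpoint, start Z0 = {0, 3}, add states with some successor in Z. Already a fixed point.
Sat(EF (done | (empty | ~send))) = {0, 3}
Sat(AX (EF (done | (empty | ~send)))) = {s : every successor in {0, 3}} = {3}
|Sat(AX (EF (done | (empty | ~send))))| = |{3}| = 1.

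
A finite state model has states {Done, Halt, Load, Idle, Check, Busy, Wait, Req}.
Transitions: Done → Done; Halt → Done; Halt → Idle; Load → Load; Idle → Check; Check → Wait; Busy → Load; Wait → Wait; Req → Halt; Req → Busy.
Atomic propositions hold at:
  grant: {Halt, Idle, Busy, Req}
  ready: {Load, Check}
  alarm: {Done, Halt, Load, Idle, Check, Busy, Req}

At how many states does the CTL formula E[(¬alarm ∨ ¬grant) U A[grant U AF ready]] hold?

4

Sat(¬alarm) = {Wait}
Sat(¬grant) = {Done, Load, Check, Wait}
Sat(¬alarm ∨ ¬grant) = {Done, Load, Check, Wait}
AF ready: least fixpoint, start Z0 = {Load, Check}, add states with every successor in Z. Z1 = {Load, Idle, Check, Busy}; fixed.
Sat(AF ready) = {Load, Idle, Check, Busy}
A[grant U AF ready]: least fixpoint, start Z0 = Sat(AF ready) = {Load, Idle, Check, Busy}, add states in Sat(grant) with every successor in Z. Already a fixed point.
Sat(A[grant U AF ready]) = {Load, Idle, Check, Busy}
E[(¬alarm ∨ ¬grant) U A[grant U AF ready]]: least fixpoint, start Z0 = Sat(A[grant U AF ready]) = {Load, Idle, Check, Busy}, add states in Sat(¬alarm ∨ ¬grant) with some successor in Z. Already a fixed point.
Sat(E[(¬alarm ∨ ¬grant) U A[grant U AF ready]]) = {Load, Idle, Check, Busy}
|Sat(E[(¬alarm ∨ ¬grant) U A[grant U AF ready]])| = |{Load, Idle, Check, Busy}| = 4.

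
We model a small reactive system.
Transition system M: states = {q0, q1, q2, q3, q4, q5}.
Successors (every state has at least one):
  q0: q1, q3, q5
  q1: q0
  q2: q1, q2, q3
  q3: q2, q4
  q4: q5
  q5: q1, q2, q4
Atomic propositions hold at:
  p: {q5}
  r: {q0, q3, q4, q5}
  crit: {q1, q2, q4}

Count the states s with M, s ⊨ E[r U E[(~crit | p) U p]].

Sat(~crit) = {q0, q3, q5}
Sat(~crit | p) = {q0, q3, q5}
E[(~crit | p) U p]: least fixpoint, start Z0 = Sat(p) = {q5}, add states in Sat(~crit | p) with some successor in Z. Z1 = {q0, q5}; fixed.
Sat(E[(~crit | p) U p]) = {q0, q5}
E[r U E[(~crit | p) U p]]: least fixpoint, start Z0 = Sat(E[(~crit | p) U p]) = {q0, q5}, add states in Sat(r) with some successor in Z. Z1 = {q0, q4, q5}; Z2 = {q0, q3, q4, q5}; fixed.
Sat(E[r U E[(~crit | p) U p]]) = {q0, q3, q4, q5}
|Sat(E[r U E[(~crit | p) U p]])| = |{q0, q3, q4, q5}| = 4.

4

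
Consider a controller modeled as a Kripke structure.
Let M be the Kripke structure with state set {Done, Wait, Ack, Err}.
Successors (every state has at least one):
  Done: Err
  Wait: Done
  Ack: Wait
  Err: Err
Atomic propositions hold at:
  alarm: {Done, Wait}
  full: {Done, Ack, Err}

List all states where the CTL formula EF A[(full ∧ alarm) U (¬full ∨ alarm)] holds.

{Done, Wait, Ack}

Sat(full ∧ alarm) = {Done}
Sat(¬full) = {Wait}
Sat(¬full ∨ alarm) = {Done, Wait}
A[(full ∧ alarm) U (¬full ∨ alarm)]: least fixpoint, start Z0 = Sat((¬full ∨ alarm)) = {Done, Wait}, add states in Sat(full ∧ alarm) with every successor in Z. Already a fixed point.
Sat(A[(full ∧ alarm) U (¬full ∨ alarm)]) = {Done, Wait}
EF A[(full ∧ alarm) U (¬full ∨ alarm)]: least fixpoint, start Z0 = {Done, Wait}, add states with some successor in Z. Z1 = {Done, Wait, Ack}; fixed.
Sat(EF A[(full ∧ alarm) U (¬full ∨ alarm)]) = {Done, Wait, Ack}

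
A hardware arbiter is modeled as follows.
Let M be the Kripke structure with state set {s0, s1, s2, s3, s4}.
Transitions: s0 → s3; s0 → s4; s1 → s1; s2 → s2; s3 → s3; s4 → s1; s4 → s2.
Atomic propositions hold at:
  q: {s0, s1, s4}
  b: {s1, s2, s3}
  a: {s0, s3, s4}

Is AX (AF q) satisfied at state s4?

AF q: least fixpoint, start Z0 = {s0, s1, s4}, add states with every successor in Z. Already a fixed point.
Sat(AF q) = {s0, s1, s4}
Sat(AX (AF q)) = {s : every successor in {s0, s1, s4}} = {s1}
s4 ∉ Sat(AX (AF q)) = {s1}, so the formula does not hold at s4.

No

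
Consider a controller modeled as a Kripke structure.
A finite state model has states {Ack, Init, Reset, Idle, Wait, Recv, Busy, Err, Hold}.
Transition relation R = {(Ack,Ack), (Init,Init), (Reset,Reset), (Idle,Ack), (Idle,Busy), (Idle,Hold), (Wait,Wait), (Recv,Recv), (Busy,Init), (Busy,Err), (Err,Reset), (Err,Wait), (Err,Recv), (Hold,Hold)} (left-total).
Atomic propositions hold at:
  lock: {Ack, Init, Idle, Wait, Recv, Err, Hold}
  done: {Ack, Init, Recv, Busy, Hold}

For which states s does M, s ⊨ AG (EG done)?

EG done: greatest fixpoint, start Z0 = {Ack, Init, Recv, Busy, Hold}, keep only states in Sat with some successor in Z. Already a fixed point.
Sat(EG done) = {Ack, Init, Recv, Busy, Hold}
AG (EG done): greatest fixpoint, start Z0 = {Ack, Init, Recv, Busy, Hold}, keep only states in Sat with every successor in Z. Z1 = {Ack, Init, Recv, Hold}; fixed.
Sat(AG (EG done)) = {Ack, Init, Recv, Hold}

{Ack, Init, Recv, Hold}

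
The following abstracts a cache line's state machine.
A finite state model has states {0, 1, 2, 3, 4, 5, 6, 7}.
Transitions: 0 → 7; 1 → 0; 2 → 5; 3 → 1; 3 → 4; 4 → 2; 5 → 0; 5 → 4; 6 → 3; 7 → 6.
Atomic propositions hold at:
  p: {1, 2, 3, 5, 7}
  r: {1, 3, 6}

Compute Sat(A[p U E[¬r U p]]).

Sat(¬r) = {0, 2, 4, 5, 7}
E[¬r U p]: least fixpoint, start Z0 = Sat(p) = {1, 2, 3, 5, 7}, add states in Sat(¬r) with some successor in Z. Z1 = {0, 1, 2, 3, 4, 5, 7}; fixed.
Sat(E[¬r U p]) = {0, 1, 2, 3, 4, 5, 7}
A[p U E[¬r U p]]: least fixpoint, start Z0 = Sat(E[¬r U p]) = {0, 1, 2, 3, 4, 5, 7}, add states in Sat(p) with every successor in Z. Already a fixed point.
Sat(A[p U E[¬r U p]]) = {0, 1, 2, 3, 4, 5, 7}

{0, 1, 2, 3, 4, 5, 7}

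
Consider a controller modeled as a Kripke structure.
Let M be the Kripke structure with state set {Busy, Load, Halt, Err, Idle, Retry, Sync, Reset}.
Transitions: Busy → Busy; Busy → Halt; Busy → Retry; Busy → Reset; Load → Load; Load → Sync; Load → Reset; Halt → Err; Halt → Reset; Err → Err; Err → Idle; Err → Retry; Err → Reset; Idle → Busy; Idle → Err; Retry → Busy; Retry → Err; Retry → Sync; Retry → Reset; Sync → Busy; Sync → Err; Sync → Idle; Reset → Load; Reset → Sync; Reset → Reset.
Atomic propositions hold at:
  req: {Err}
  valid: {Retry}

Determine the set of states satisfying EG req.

EG req: greatest fixpoint, start Z0 = {Err}, keep only states in Sat with some successor in Z. Already a fixed point.
Sat(EG req) = {Err}

{Err}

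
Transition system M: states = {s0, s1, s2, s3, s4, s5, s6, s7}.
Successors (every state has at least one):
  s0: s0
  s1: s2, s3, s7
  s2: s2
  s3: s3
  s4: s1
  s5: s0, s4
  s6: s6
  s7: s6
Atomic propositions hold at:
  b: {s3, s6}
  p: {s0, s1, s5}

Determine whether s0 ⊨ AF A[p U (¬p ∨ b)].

No

Sat(¬p) = {s2, s3, s4, s6, s7}
Sat(¬p ∨ b) = {s2, s3, s4, s6, s7}
A[p U (¬p ∨ b)]: least fixpoint, start Z0 = Sat((¬p ∨ b)) = {s2, s3, s4, s6, s7}, add states in Sat(p) with every successor in Z. Z1 = {s1, s2, s3, s4, s6, s7}; fixed.
Sat(A[p U (¬p ∨ b)]) = {s1, s2, s3, s4, s6, s7}
AF A[p U (¬p ∨ b)]: least fixpoint, start Z0 = {s1, s2, s3, s4, s6, s7}, add states with every successor in Z. Already a fixed point.
Sat(AF A[p U (¬p ∨ b)]) = {s1, s2, s3, s4, s6, s7}
s0 ∉ Sat(AF A[p U (¬p ∨ b)]) = {s1, s2, s3, s4, s6, s7}, so the formula does not hold at s0.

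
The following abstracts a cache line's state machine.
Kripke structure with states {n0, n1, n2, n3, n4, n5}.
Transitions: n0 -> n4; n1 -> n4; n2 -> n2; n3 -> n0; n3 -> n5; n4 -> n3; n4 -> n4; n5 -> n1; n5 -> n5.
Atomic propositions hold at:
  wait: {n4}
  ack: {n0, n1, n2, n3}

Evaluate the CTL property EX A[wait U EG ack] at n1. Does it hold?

EG ack: greatest fixpoint, start Z0 = {n0, n1, n2, n3}, keep only states in Sat with some successor in Z. Z1 = {n2, n3}; Z2 = {n2}; fixed.
Sat(EG ack) = {n2}
A[wait U EG ack]: least fixpoint, start Z0 = Sat(EG ack) = {n2}, add states in Sat(wait) with every successor in Z. Already a fixed point.
Sat(A[wait U EG ack]) = {n2}
Sat(EX A[wait U EG ack]) = {s : some successor in {n2}} = {n2}
n1 ∉ Sat(EX A[wait U EG ack]) = {n2}, so the formula does not hold at n1.

No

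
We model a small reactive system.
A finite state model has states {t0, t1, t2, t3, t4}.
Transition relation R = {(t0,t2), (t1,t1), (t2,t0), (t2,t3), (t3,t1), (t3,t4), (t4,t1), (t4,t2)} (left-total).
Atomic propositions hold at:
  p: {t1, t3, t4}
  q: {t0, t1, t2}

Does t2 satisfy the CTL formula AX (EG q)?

EG q: greatest fixpoint, start Z0 = {t0, t1, t2}, keep only states in Sat with some successor in Z. Already a fixed point.
Sat(EG q) = {t0, t1, t2}
Sat(AX (EG q)) = {s : every successor in {t0, t1, t2}} = {t0, t1, t4}
t2 ∉ Sat(AX (EG q)) = {t0, t1, t4}, so the formula does not hold at t2.

No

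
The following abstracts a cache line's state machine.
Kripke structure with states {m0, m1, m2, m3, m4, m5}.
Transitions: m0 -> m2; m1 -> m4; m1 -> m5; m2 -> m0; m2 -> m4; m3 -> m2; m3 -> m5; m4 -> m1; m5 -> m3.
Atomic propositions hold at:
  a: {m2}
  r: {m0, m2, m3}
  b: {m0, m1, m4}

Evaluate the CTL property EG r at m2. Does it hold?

Yes

EG r: greatest fixpoint, start Z0 = {m0, m2, m3}, keep only states in Sat with some successor in Z. Already a fixed point.
Sat(EG r) = {m0, m2, m3}
m2 ∈ Sat(EG r) = {m0, m2, m3}, so the formula holds at m2.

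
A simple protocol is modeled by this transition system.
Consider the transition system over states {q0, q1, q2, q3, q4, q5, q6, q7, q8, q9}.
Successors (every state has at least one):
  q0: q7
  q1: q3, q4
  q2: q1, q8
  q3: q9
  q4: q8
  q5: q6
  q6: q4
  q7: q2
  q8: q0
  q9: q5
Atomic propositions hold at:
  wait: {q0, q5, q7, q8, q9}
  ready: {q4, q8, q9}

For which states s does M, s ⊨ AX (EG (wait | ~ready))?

Sat(~ready) = {q0, q1, q2, q3, q5, q6, q7}
Sat(wait | ~ready) = {q0, q1, q2, q3, q5, q6, q7, q8, q9}
EG (wait | ~ready): greatest fixpoint, start Z0 = {q0, q1, q2, q3, q5, q6, q7, q8, q9}, keep only states in Sat with some successor in Z. Z1 = {q0, q1, q2, q3, q5, q7, q8, q9}; Z2 = {q0, q1, q2, q3, q7, q8, q9}; Z3 = {q0, q1, q2, q3, q7, q8}; Z4 = {q0, q1, q2, q7, q8}; Z5 = {q0, q2, q7, q8}; fixed.
Sat(EG (wait | ~ready)) = {q0, q2, q7, q8}
Sat(AX (EG (wait | ~ready))) = {s : every successor in {q0, q2, q7, q8}} = {q0, q4, q7, q8}

{q0, q4, q7, q8}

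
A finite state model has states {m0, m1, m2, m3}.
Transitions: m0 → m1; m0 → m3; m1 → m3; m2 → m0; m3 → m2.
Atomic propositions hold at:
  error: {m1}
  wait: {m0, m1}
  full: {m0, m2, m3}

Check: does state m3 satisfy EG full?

EG full: greatest fixpoint, start Z0 = {m0, m2, m3}, keep only states in Sat with some successor in Z. Already a fixed point.
Sat(EG full) = {m0, m2, m3}
m3 ∈ Sat(EG full) = {m0, m2, m3}, so the formula holds at m3.

Yes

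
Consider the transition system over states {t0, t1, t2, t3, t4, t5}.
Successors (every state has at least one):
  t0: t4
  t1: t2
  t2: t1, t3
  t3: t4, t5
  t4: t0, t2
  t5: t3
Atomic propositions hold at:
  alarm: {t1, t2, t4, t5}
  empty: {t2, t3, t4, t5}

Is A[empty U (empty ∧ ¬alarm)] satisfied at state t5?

Sat(¬alarm) = {t0, t3}
Sat(empty ∧ ¬alarm) = {t3}
A[empty U (empty ∧ ¬alarm)]: least fixpoint, start Z0 = Sat((empty ∧ ¬alarm)) = {t3}, add states in Sat(empty) with every successor in Z. Z1 = {t3, t5}; fixed.
Sat(A[empty U (empty ∧ ¬alarm)]) = {t3, t5}
t5 ∈ Sat(A[empty U (empty ∧ ¬alarm)]) = {t3, t5}, so the formula holds at t5.

Yes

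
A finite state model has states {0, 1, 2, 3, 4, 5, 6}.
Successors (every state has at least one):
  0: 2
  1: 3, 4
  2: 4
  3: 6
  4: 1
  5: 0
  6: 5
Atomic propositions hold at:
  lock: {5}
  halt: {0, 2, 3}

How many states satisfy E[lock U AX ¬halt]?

Sat(¬halt) = {1, 4, 5, 6}
Sat(AX ¬halt) = {s : every successor in {1, 4, 5, 6}} = {2, 3, 4, 6}
E[lock U AX ¬halt]: least fixpoint, start Z0 = Sat(AX ¬halt) = {2, 3, 4, 6}, add states in Sat(lock) with some successor in Z. Already a fixed point.
Sat(E[lock U AX ¬halt]) = {2, 3, 4, 6}
|Sat(E[lock U AX ¬halt])| = |{2, 3, 4, 6}| = 4.

4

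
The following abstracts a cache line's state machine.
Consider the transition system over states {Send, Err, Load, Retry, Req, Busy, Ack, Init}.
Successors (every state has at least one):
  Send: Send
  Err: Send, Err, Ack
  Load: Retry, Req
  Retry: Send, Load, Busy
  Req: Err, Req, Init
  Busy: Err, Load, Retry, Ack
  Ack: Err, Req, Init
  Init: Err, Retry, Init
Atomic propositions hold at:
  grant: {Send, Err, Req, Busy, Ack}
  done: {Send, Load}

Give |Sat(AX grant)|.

Sat(AX grant) = {s : every successor in {Send, Err, Req, Busy, Ack}} = {Send, Err}
|Sat(AX grant)| = |{Send, Err}| = 2.

2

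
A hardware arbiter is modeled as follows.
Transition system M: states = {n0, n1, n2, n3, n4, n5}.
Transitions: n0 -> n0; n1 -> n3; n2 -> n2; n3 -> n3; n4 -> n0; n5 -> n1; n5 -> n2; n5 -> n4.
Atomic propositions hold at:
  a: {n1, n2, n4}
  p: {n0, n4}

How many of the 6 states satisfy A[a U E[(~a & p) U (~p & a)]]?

2

Sat(~a) = {n0, n3, n5}
Sat(~a & p) = {n0}
Sat(~p) = {n1, n2, n3, n5}
Sat(~p & a) = {n1, n2}
E[(~a & p) U (~p & a)]: least fixpoint, start Z0 = Sat((~p & a)) = {n1, n2}, add states in Sat(~a & p) with some successor in Z. Already a fixed point.
Sat(E[(~a & p) U (~p & a)]) = {n1, n2}
A[a U E[(~a & p) U (~p & a)]]: least fixpoint, start Z0 = Sat(E[(~a & p) U (~p & a)]) = {n1, n2}, add states in Sat(a) with every successor in Z. Already a fixed point.
Sat(A[a U E[(~a & p) U (~p & a)]]) = {n1, n2}
|Sat(A[a U E[(~a & p) U (~p & a)]])| = |{n1, n2}| = 2.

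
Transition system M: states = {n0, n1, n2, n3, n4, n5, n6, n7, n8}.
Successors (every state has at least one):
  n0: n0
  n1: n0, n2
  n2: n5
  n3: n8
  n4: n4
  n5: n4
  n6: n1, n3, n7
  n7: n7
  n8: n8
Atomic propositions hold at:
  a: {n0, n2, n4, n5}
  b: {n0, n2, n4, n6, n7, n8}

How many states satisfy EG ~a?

4

Sat(~a) = {n1, n3, n6, n7, n8}
EG ~a: greatest fixpoint, start Z0 = {n1, n3, n6, n7, n8}, keep only states in Sat with some successor in Z. Z1 = {n3, n6, n7, n8}; fixed.
Sat(EG ~a) = {n3, n6, n7, n8}
|Sat(EG ~a)| = |{n3, n6, n7, n8}| = 4.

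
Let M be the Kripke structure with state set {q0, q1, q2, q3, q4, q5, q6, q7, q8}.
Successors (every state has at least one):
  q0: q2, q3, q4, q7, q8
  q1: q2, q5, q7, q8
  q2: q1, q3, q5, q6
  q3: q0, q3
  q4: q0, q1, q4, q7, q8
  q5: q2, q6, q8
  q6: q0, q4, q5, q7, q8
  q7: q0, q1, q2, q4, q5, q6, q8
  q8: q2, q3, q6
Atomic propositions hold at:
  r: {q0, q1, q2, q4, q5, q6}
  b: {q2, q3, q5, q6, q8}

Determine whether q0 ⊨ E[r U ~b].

Sat(~b) = {q0, q1, q4, q7}
E[r U ~b]: least fixpoint, start Z0 = Sat(~b) = {q0, q1, q4, q7}, add states in Sat(r) with some successor in Z. Z1 = {q0, q1, q2, q4, q6, q7}; Z2 = {q0, q1, q2, q4, q5, q6, q7}; fixed.
Sat(E[r U ~b]) = {q0, q1, q2, q4, q5, q6, q7}
q0 ∈ Sat(E[r U ~b]) = {q0, q1, q2, q4, q5, q6, q7}, so the formula holds at q0.

Yes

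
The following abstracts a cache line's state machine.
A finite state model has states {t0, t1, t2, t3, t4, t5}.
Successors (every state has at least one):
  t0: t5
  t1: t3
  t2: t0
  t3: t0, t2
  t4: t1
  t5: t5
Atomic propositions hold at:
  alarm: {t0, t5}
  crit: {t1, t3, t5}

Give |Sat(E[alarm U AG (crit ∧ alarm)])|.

Sat(crit ∧ alarm) = {t5}
AG (crit ∧ alarm): greatest fixpoint, start Z0 = {t5}, keep only states in Sat with every successor in Z. Already a fixed point.
Sat(AG (crit ∧ alarm)) = {t5}
E[alarm U AG (crit ∧ alarm)]: least fixpoint, start Z0 = Sat(AG (crit ∧ alarm)) = {t5}, add states in Sat(alarm) with some successor in Z. Z1 = {t0, t5}; fixed.
Sat(E[alarm U AG (crit ∧ alarm)]) = {t0, t5}
|Sat(E[alarm U AG (crit ∧ alarm)])| = |{t0, t5}| = 2.

2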